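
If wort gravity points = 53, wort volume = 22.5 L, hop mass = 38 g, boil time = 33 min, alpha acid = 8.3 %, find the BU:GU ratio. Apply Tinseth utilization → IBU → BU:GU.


U = 1.65·0.000125^(GP/1000)·(1−e^(−0.04t))/4.15;  IBU = (α/100)·m·U·1000/V;  BU:GU = IBU/GP
U = 1.65·0.000125^(53/1000)·(1−e^(−0.04·33))/4.15 = 0.1810
IBU = (8.3/100)·38·0.1810·1000/22.5 = 25.3673
BU:GU = 25.3673/53

0.4786


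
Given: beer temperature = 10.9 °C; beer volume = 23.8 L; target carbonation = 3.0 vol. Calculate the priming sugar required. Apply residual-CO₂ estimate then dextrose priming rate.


residual = 14.695·(0.01821 + 0.09011·e^(−0.04·T));  sugar = (target − residual)·4.0·V
residual = 14.695·(0.01821 + 0.09011·e^(−0.04·10.9)) = 1.1238
sugar = (3.0 − 1.1238)·4.0·23.8

178.6118 g


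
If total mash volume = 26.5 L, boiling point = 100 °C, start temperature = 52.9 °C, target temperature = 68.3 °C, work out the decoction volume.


V_dec = V_total·(T_target − T_start)/(T_boil − T_start)
V_dec = 26.5·(68.3 − 52.9)/(100 − 52.9)

8.6645 L


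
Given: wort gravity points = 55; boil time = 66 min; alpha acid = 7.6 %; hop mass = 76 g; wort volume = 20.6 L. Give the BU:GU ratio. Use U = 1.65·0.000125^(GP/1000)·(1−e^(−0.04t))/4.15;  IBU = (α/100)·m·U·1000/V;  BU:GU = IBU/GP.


U = 1.65·0.000125^(55/1000)·(1−e^(−0.04·66))/4.15 = 0.2252
IBU = (7.6/100)·76·0.2252·1000/20.6 = 63.1499
BU:GU = 63.1499/55

1.1482


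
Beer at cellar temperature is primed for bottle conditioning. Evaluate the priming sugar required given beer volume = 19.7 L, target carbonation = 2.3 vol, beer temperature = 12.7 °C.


residual = 14.695·(0.01821 + 0.09011·e^(−0.04·T));  sugar = (target − residual)·4.0·V
residual = 14.695·(0.01821 + 0.09011·e^(−0.04·12.7)) = 1.0643
sugar = (2.3 − 1.0643)·4.0·19.7

97.3697 g


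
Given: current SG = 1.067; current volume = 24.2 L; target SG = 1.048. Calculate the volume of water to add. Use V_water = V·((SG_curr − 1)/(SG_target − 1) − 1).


V_water = 24.2·((1.067 − 1)/(1.048 − 1) − 1)

9.5792 L


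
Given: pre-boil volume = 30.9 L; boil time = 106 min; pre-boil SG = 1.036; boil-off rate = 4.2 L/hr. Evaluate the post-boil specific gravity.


V_post = V_pre − rate·(t/60);  SG_post = 1 + (SG_pre−1)·V_pre/V_post
V_post = 30.9 − 4.2·(106/60) = 23.4800
SG_post = 1 + (1.036 − 1)·30.9/23.4800

1.0474


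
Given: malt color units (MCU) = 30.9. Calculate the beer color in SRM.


SRM = 1.4922 · MCU^0.6859
SRM = 1.4922 · 30.9^0.6859

15.6960 SRM


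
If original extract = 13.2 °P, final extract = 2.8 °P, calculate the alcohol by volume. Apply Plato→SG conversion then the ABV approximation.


SG = 259/(259 − P);  ABV = (OG − FG)·131.25
OG = 259/(259 − 13.2) = 1.0537
FG = 259/(259 − 2.8) = 1.0109
ABV = (1.0537 − 1.0109)·131.25

5.6140 % ABV


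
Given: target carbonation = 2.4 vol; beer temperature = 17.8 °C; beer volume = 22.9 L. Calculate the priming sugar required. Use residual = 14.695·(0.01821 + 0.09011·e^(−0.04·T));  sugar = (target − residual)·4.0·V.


residual = 14.695·(0.01821 + 0.09011·e^(−0.04·17.8)) = 0.9173
sugar = (2.4 − 0.9173)·4.0·22.9

135.8140 g


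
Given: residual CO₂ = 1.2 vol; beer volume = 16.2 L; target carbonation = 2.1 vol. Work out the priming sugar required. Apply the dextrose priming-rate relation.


sugar = (target − residual)·4.0·V
sugar = (2.1 − 1.2)·4.0·16.2

58.3200 g


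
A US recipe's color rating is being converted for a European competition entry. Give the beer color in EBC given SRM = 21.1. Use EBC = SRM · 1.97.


EBC = 21.1 · 1.97

41.5670 EBC


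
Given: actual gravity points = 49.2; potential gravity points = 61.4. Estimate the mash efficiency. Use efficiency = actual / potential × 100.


efficiency = 49.2 / 61.4 × 100

80.1303 %


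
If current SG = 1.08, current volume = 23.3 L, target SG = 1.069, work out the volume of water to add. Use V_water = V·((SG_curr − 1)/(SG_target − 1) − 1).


V_water = 23.3·((1.08 − 1)/(1.069 − 1) − 1)

3.7145 L


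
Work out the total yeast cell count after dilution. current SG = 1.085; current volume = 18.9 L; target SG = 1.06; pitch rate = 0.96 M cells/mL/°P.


V_w = V·((SG_c−1)/(SG_t−1)−1);  °P = 259 − 259/SG_t;  cells = rate·(V+V_w)·°P
V_w = 18.9·((1.085−1)/(1.06−1)−1) = 7.8750
V_final = 18.9 + 7.8750 = 26.7750
°P = 259 − 259/1.06 = 14.6604
cells = 0.96·26.7750·14.6604

376.8303 billion cells


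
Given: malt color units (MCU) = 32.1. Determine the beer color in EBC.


SRM = 1.4922·MCU^0.6859;  EBC = SRM·1.97
SRM = 1.4922·32.1^0.6859 = 16.1116
EBC = 16.1116·1.97

31.7399 EBC


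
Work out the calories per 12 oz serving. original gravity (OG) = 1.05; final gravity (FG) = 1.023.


ABW = (OG−FG)·131.25·0.79/FG;  °P = 259 − 259/SG (for OG→OE and FG→AE);  RE = 0.1808·OE + 0.8192·AE;  Cal = (6.9·ABW + 4·(RE−0.1))·FG·3.55
ABW = (1.05 − 1.023)·131.25·0.79/1.023 = 2.7366
OE = 259 − 259/1.05 = 12.3333 °P
AE = 259 − 259/1.023 = 5.8231 °P
RE = 0.1808·12.3333 + 0.8192·5.8231 = 7.0001 °P
Cal = (6.9·2.7366 + 4·(7.0001−0.1))·1.023·3.55

168.8106 kcal


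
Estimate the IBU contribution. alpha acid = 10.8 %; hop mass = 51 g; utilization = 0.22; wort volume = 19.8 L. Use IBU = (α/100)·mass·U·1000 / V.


IBU = (10.8/100)·51·0.22·1000 / 19.8

61.2000 IBU


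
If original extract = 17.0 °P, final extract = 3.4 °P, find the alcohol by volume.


SG = 259/(259 − P);  ABV = (OG − FG)·131.25
OG = 259/(259 − 17.0) = 1.0702
FG = 259/(259 − 3.4) = 1.0133
ABV = (1.0702 − 1.0133)·131.25

7.4741 % ABV


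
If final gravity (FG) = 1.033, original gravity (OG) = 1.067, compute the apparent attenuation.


AA = (OG − FG)/(OG − 1) · 100
AA = (1.067 − 1.033)/(1.067 − 1) · 100

50.7463 %


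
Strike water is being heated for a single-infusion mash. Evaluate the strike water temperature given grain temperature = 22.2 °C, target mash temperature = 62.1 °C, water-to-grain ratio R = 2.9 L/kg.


T_strike = (0.41/R)·(T_mash − T_grain) + T_mash
T_strike = (0.41/2.9)·(62.1 − 22.2) + 62.1

67.7410 °C


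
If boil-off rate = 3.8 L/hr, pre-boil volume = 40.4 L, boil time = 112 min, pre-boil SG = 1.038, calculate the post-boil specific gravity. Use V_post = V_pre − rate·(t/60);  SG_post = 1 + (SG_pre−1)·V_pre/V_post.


V_post = 40.4 − 3.8·(112/60) = 33.3067
SG_post = 1 + (1.038 − 1)·40.4/33.3067

1.0461


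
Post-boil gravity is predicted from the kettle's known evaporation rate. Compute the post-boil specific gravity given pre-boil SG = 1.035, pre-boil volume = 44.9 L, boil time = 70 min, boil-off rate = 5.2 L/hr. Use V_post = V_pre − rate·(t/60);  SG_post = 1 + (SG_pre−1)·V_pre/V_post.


V_post = 44.9 − 5.2·(70/60) = 38.8333
SG_post = 1 + (1.035 − 1)·44.9/38.8333

1.0405


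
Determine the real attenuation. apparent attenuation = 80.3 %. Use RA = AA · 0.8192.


RA = 80.3 · 0.8192

65.7818 %


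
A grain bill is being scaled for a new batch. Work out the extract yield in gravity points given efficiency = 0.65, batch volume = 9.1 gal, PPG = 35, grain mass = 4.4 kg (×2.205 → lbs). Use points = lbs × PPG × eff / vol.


lbs = 4.4 × 2.205 = 9.7020
points = 9.7020 × 35 × 0.65 / 9.1

24.2550 points


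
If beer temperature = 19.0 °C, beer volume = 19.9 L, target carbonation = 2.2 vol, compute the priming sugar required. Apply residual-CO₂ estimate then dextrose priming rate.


residual = 14.695·(0.01821 + 0.09011·e^(−0.04·T));  sugar = (target − residual)·4.0·V
residual = 14.695·(0.01821 + 0.09011·e^(−0.04·19.0)) = 0.8869
sugar = (2.2 − 0.8869)·4.0·19.9

104.5256 g


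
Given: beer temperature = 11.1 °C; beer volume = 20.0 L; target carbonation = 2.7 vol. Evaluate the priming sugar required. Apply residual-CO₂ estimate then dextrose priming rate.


residual = 14.695·(0.01821 + 0.09011·e^(−0.04·T));  sugar = (target − residual)·4.0·V
residual = 14.695·(0.01821 + 0.09011·e^(−0.04·11.1)) = 1.1170
sugar = (2.7 − 1.1170)·4.0·20.0

126.6398 g


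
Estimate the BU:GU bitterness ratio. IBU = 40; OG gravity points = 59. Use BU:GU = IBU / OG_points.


BU:GU = 40 / 59

0.6780


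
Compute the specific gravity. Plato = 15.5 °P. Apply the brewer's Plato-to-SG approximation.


SG = 259/(259 − P)
SG = 259/(259 − 15.5)

1.0637


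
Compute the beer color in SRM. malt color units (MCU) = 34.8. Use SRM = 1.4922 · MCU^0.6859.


SRM = 1.4922 · 34.8^0.6859

17.0293 SRM


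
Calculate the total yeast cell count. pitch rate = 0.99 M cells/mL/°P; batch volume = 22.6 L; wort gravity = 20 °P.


cells (billions) = rate · V_L · °P
cells = 0.99 · 22.6 · 20

447.4800 billion cells


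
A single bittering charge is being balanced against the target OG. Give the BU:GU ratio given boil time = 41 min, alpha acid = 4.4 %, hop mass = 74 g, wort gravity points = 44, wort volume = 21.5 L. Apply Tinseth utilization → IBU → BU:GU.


U = 1.65·0.000125^(GP/1000)·(1−e^(−0.04t))/4.15;  IBU = (α/100)·m·U·1000/V;  BU:GU = IBU/GP
U = 1.65·0.000125^(44/1000)·(1−e^(−0.04·41))/4.15 = 0.2158
IBU = (4.4/100)·74·0.2158·1000/21.5 = 32.6807
BU:GU = 32.6807/44

0.7427


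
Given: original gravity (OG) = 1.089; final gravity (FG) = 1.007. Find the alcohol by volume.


ABV = (OG − FG) · 131.25
ABV = (1.089 − 1.007) · 131.25

10.7625 % ABV


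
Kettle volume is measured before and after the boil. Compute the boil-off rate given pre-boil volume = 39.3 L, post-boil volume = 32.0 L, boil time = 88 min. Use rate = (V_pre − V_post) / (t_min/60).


rate = (39.3 − 32.0) / (88/60)

4.9773 L/hr


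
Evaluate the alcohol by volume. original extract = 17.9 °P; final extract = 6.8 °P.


SG = 259/(259 − P);  ABV = (OG − FG)·131.25
OG = 259/(259 − 17.9) = 1.0742
FG = 259/(259 − 6.8) = 1.0270
ABV = (1.0742 − 1.0270)·131.25

6.2055 % ABV


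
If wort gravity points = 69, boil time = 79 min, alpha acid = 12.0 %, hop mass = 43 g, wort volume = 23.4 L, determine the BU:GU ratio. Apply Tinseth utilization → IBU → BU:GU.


U = 1.65·0.000125^(GP/1000)·(1−e^(−0.04t))/4.15;  IBU = (α/100)·m·U·1000/V;  BU:GU = IBU/GP
U = 1.65·0.000125^(69/1000)·(1−e^(−0.04·79))/4.15 = 0.2048
IBU = (12.0/100)·43·0.2048·1000/23.4 = 45.1574
BU:GU = 45.1574/69

0.6545


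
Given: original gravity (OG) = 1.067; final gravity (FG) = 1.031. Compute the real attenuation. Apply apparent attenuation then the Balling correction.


AA = (OG−FG)/(OG−1)·100;  RA = AA·0.8192
AA = (1.067 − 1.031)/(1.067 − 1)·100 = 53.7313
RA = 53.7313·0.8192

44.0167 %


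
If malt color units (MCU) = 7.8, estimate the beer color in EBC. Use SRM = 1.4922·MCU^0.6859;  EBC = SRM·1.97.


SRM = 1.4922·7.8^0.6859 = 6.1054
EBC = 6.1054·1.97

12.0277 EBC


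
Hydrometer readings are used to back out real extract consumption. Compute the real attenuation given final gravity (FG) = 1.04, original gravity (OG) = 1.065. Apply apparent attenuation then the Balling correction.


AA = (OG−FG)/(OG−1)·100;  RA = AA·0.8192
AA = (1.065 − 1.04)/(1.065 − 1)·100 = 38.4615
RA = 38.4615·0.8192

31.5077 %


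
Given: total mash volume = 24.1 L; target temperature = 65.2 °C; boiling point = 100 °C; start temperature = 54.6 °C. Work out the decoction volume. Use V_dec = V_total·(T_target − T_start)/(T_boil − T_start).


V_dec = 24.1·(65.2 − 54.6)/(100 − 54.6)

5.6269 L


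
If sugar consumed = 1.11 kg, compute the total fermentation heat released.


Q = m_sugar · 590 kJ/kg
Q = 1.11 · 590

654.9000 kJ


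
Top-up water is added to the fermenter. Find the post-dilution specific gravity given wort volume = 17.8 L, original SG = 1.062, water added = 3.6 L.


SG_new = 1 + (SG_old − 1)·V_old/(V_old + V_water)
pts = (1.062 − 1)·1000·17.8/(17.8 + 3.6) = 51.5701
SG_new = 1 + 51.5701/1000

1.0516


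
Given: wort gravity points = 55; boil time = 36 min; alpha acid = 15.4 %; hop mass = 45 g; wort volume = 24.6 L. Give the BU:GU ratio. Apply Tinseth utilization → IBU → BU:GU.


U = 1.65·0.000125^(GP/1000)·(1−e^(−0.04t))/4.15;  IBU = (α/100)·m·U·1000/V;  BU:GU = IBU/GP
U = 1.65·0.000125^(55/1000)·(1−e^(−0.04·36))/4.15 = 0.1851
IBU = (15.4/100)·45·0.1851·1000/24.6 = 52.1350
BU:GU = 52.1350/55

0.9479


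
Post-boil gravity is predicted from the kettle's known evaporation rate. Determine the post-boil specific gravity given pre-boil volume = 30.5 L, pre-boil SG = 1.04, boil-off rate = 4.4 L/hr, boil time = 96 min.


V_post = V_pre − rate·(t/60);  SG_post = 1 + (SG_pre−1)·V_pre/V_post
V_post = 30.5 − 4.4·(96/60) = 23.4600
SG_post = 1 + (1.04 − 1)·30.5/23.4600

1.0520


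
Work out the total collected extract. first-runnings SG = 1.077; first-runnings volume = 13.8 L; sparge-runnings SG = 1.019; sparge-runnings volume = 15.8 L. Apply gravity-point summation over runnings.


total = Σ (SG_i − 1)·1000·V_i
first = (1.077 − 1)·1000·13.8 = 1062.6000
sparge = (1.019 − 1)·1000·15.8 = 300.2000
total = 1062.6000 + 300.2000

1362.8000 gravity·L


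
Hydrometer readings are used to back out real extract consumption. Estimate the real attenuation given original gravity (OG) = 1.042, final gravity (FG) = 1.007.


AA = (OG−FG)/(OG−1)·100;  RA = AA·0.8192
AA = (1.042 − 1.007)/(1.042 − 1)·100 = 83.3333
RA = 83.3333·0.8192

68.2667 %


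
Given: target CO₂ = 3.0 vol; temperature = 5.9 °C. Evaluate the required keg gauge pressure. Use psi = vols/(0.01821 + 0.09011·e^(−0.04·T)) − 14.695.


psi = 3.0/(0.01821 + 0.09011·e^(−0.04·5.9)) − 14.695

18.8706 psi


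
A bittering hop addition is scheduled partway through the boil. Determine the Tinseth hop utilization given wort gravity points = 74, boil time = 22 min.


U = 1.65·0.000125^(GP/1000) · (1 − e^(−0.04·t))/4.15
bigness = 1.65·0.000125^(74/1000) = 0.8485
boil_factor = (1 − e^(−0.04·22))/4.15 = 0.1410
U = 0.8485 · 0.1410

0.1197


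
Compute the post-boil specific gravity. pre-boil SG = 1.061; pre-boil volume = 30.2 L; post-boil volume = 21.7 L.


SG_post = 1 + (SG_pre − 1)·V_pre/V_post
pts_pre = (1.061 − 1)·1000 = 61.0000
pts_post = 61.0000·30.2/21.7 = 84.8940
SG_post = 1 + 84.8940/1000

1.0849


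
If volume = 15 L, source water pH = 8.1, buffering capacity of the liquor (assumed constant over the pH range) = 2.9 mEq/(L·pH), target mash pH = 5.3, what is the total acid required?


acid = buffering capacity · (pH_source − pH_target) · V
acid = 2.9 · (8.1 − 5.3) · 15

121.8000 mEq


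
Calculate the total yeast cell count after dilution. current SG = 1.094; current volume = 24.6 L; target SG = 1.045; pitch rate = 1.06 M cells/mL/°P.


V_w = V·((SG_c−1)/(SG_t−1)−1);  °P = 259 − 259/SG_t;  cells = rate·(V+V_w)·°P
V_w = 24.6·((1.094−1)/(1.045−1)−1) = 26.7867
V_final = 24.6 + 26.7867 = 51.3867
°P = 259 − 259/1.045 = 11.1531
cells = 1.06·51.3867·11.1531

607.5084 billion cells


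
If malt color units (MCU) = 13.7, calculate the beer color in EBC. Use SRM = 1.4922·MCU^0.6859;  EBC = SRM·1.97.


SRM = 1.4922·13.7^0.6859 = 8.9847
EBC = 8.9847·1.97

17.6999 EBC


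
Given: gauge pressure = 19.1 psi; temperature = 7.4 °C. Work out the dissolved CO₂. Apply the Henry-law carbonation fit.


vols = (P + 14.695)·(0.01821 + 0.09011·e^(−0.04·T))
vols = (19.1 + 14.695)·(0.01821 + 0.09011·e^(−0.04·7.4))

2.8804 volumes


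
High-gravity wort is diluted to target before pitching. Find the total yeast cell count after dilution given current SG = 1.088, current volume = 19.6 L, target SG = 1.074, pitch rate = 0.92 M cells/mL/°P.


V_w = V·((SG_c−1)/(SG_t−1)−1);  °P = 259 − 259/SG_t;  cells = rate·(V+V_w)·°P
V_w = 19.6·((1.088−1)/(1.074−1)−1) = 3.7081
V_final = 19.6 + 3.7081 = 23.3081
°P = 259 − 259/1.074 = 17.8454
cells = 0.92·23.3081·17.8454

382.6679 billion cells


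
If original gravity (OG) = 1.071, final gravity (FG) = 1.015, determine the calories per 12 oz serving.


ABW = (OG−FG)·131.25·0.79/FG;  °P = 259 − 259/SG (for OG→OE and FG→AE);  RE = 0.1808·OE + 0.8192·AE;  Cal = (6.9·ABW + 4·(RE−0.1))·FG·3.55
ABW = (1.071 − 1.015)·131.25·0.79/1.015 = 5.7207
OE = 259 − 259/1.071 = 17.1699 °P
AE = 259 − 259/1.015 = 3.8276 °P
RE = 0.1808·17.1699 + 0.8192·3.8276 = 6.2399 °P
Cal = (6.9·5.7207 + 4·(6.2399−0.1))·1.015·3.55

230.7243 kcal


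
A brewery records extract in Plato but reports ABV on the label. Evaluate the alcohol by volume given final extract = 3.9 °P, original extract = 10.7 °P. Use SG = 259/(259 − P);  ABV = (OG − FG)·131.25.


OG = 259/(259 − 10.7) = 1.0431
FG = 259/(259 − 3.9) = 1.0153
ABV = (1.0431 − 1.0153)·131.25

3.6494 % ABV


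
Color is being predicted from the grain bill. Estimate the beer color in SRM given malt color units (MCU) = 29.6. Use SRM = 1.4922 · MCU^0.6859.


SRM = 1.4922 · 29.6^0.6859

15.2400 SRM


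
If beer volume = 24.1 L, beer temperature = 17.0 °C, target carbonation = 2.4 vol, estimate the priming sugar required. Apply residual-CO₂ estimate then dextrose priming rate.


residual = 14.695·(0.01821 + 0.09011·e^(−0.04·T));  sugar = (target − residual)·4.0·V
residual = 14.695·(0.01821 + 0.09011·e^(−0.04·17.0)) = 0.9384
sugar = (2.4 − 0.9384)·4.0·24.1

140.8943 g


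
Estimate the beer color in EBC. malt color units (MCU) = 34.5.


SRM = 1.4922·MCU^0.6859;  EBC = SRM·1.97
SRM = 1.4922·34.5^0.6859 = 16.9284
EBC = 16.9284·1.97

33.3490 EBC


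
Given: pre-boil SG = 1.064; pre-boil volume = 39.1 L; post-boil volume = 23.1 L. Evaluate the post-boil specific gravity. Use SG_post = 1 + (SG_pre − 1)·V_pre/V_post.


pts_pre = (1.064 − 1)·1000 = 64.0000
pts_post = 64.0000·39.1/23.1 = 108.3290
SG_post = 1 + 108.3290/1000

1.1083


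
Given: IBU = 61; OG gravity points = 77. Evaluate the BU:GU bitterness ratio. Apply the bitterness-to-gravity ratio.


BU:GU = IBU / OG_points
BU:GU = 61 / 77

0.7922


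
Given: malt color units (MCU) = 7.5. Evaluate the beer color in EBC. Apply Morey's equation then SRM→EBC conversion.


SRM = 1.4922·MCU^0.6859;  EBC = SRM·1.97
SRM = 1.4922·7.5^0.6859 = 5.9434
EBC = 5.9434·1.97

11.7084 EBC


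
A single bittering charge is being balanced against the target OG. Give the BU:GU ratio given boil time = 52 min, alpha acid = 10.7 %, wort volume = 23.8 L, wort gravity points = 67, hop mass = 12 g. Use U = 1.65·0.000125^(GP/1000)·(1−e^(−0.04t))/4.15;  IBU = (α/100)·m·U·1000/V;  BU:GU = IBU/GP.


U = 1.65·0.000125^(67/1000)·(1−e^(−0.04·52))/4.15 = 0.1905
IBU = (10.7/100)·12·0.1905·1000/23.8 = 10.2792
BU:GU = 10.2792/67

0.1534


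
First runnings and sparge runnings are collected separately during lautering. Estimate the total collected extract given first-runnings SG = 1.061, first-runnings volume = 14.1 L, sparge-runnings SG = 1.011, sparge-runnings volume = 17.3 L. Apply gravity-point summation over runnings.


total = Σ (SG_i − 1)·1000·V_i
first = (1.061 − 1)·1000·14.1 = 860.1000
sparge = (1.011 − 1)·1000·17.3 = 190.3000
total = 860.1000 + 190.3000

1050.4000 gravity·L


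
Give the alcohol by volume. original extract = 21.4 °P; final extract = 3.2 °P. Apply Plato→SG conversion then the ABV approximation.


SG = 259/(259 − P);  ABV = (OG − FG)·131.25
OG = 259/(259 − 21.4) = 1.0901
FG = 259/(259 − 3.2) = 1.0125
ABV = (1.0901 − 1.0125)·131.25

10.1794 % ABV


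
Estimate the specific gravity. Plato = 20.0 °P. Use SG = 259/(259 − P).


SG = 259/(259 − 20.0)

1.0837


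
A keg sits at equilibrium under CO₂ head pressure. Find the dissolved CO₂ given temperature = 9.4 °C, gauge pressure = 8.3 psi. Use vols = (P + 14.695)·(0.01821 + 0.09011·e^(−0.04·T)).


vols = (8.3 + 14.695)·(0.01821 + 0.09011·e^(−0.04·9.4))

1.8414 volumes


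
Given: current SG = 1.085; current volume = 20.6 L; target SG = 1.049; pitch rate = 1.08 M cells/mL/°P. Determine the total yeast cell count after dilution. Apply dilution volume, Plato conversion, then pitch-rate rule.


V_w = V·((SG_c−1)/(SG_t−1)−1);  °P = 259 − 259/SG_t;  cells = rate·(V+V_w)·°P
V_w = 20.6·((1.085−1)/(1.049−1)−1) = 15.1347
V_final = 20.6 + 15.1347 = 35.7347
°P = 259 − 259/1.049 = 12.0982
cells = 1.08·35.7347·12.0982

466.9111 billion cells


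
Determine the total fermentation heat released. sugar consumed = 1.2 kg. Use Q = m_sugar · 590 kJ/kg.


Q = 1.2 · 590

708.0000 kJ


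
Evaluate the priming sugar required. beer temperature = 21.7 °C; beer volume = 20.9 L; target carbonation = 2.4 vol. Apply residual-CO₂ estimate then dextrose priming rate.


residual = 14.695·(0.01821 + 0.09011·e^(−0.04·T));  sugar = (target − residual)·4.0·V
residual = 14.695·(0.01821 + 0.09011·e^(−0.04·21.7)) = 0.8235
sugar = (2.4 − 0.8235)·4.0·20.9

131.7981 g


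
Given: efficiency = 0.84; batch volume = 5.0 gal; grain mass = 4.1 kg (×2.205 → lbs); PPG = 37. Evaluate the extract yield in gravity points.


points = lbs × PPG × eff / vol
lbs = 4.1 × 2.205 = 9.0405
points = 9.0405 × 37 × 0.84 / 5.0

56.1957 points


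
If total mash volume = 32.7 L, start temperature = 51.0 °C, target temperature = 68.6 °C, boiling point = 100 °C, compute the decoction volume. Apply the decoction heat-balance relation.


V_dec = V_total·(T_target − T_start)/(T_boil − T_start)
V_dec = 32.7·(68.6 − 51.0)/(100 − 51.0)

11.7453 L


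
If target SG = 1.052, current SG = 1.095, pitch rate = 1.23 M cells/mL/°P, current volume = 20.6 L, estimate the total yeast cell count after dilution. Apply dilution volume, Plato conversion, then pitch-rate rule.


V_w = V·((SG_c−1)/(SG_t−1)−1);  °P = 259 − 259/SG_t;  cells = rate·(V+V_w)·°P
V_w = 20.6·((1.095−1)/(1.052−1)−1) = 17.0346
V_final = 20.6 + 17.0346 = 37.6346
°P = 259 − 259/1.052 = 12.8023
cells = 1.23·37.6346·12.8023

592.6250 billion cells


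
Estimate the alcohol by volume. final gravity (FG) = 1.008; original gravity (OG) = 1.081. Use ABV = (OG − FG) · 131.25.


ABV = (1.081 − 1.008) · 131.25

9.5812 % ABV


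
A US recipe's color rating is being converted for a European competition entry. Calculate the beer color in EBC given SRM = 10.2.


EBC = SRM · 1.97
EBC = 10.2 · 1.97

20.0940 EBC


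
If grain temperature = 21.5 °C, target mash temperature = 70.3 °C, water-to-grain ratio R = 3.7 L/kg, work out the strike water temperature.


T_strike = (0.41/R)·(T_mash − T_grain) + T_mash
T_strike = (0.41/3.7)·(70.3 − 21.5) + 70.3

75.7076 °C


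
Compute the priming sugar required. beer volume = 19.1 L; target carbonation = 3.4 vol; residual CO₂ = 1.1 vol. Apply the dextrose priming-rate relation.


sugar = (target − residual)·4.0·V
sugar = (3.4 − 1.1)·4.0·19.1

175.7200 g


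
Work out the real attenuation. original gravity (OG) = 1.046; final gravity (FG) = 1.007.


AA = (OG−FG)/(OG−1)·100;  RA = AA·0.8192
AA = (1.046 − 1.007)/(1.046 − 1)·100 = 84.7826
RA = 84.7826·0.8192

69.4539 %


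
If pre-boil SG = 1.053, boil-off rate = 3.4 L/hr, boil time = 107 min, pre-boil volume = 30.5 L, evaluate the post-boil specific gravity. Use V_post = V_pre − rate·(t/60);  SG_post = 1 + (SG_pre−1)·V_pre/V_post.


V_post = 30.5 − 3.4·(107/60) = 24.4367
SG_post = 1 + (1.053 − 1)·30.5/24.4367

1.0662


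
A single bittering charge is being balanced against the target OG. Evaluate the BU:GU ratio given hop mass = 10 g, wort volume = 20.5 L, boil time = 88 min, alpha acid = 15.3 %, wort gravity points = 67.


U = 1.65·0.000125^(GP/1000)·(1−e^(−0.04t))/4.15;  IBU = (α/100)·m·U·1000/V;  BU:GU = IBU/GP
U = 1.65·0.000125^(67/1000)·(1−e^(−0.04·88))/4.15 = 0.2113
IBU = (15.3/100)·10·0.2113·1000/20.5 = 15.7695
BU:GU = 15.7695/67

0.2354


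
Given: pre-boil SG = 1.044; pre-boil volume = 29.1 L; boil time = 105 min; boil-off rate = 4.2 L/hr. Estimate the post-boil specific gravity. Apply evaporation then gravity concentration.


V_post = V_pre − rate·(t/60);  SG_post = 1 + (SG_pre−1)·V_pre/V_post
V_post = 29.1 − 4.2·(105/60) = 21.7500
SG_post = 1 + (1.044 − 1)·29.1/21.7500

1.0589


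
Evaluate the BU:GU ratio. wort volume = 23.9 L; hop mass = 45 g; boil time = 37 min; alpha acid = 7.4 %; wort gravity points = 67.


U = 1.65·0.000125^(GP/1000)·(1−e^(−0.04t))/4.15;  IBU = (α/100)·m·U·1000/V;  BU:GU = IBU/GP
U = 1.65·0.000125^(67/1000)·(1−e^(−0.04·37))/4.15 = 0.1682
IBU = (7.4/100)·45·0.1682·1000/23.9 = 23.4313
BU:GU = 23.4313/67

0.3497


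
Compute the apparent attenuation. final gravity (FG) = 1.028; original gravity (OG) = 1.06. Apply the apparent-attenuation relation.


AA = (OG − FG)/(OG − 1) · 100
AA = (1.06 − 1.028)/(1.06 − 1) · 100

53.3333 %


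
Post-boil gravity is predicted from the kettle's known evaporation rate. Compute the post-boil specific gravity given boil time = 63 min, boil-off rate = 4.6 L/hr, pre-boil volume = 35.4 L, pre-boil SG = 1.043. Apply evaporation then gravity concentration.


V_post = V_pre − rate·(t/60);  SG_post = 1 + (SG_pre−1)·V_pre/V_post
V_post = 35.4 − 4.6·(63/60) = 30.5700
SG_post = 1 + (1.043 − 1)·35.4/30.5700

1.0498


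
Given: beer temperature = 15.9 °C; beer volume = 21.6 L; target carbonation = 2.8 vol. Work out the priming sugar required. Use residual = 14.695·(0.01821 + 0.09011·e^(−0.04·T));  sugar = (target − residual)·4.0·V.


residual = 14.695·(0.01821 + 0.09011·e^(−0.04·15.9)) = 0.9686
sugar = (2.8 − 0.9686)·4.0·21.6

158.2315 g


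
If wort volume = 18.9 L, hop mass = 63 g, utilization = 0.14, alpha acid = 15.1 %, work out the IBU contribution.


IBU = (α/100)·mass·U·1000 / V
IBU = (15.1/100)·63·0.14·1000 / 18.9

70.4667 IBU


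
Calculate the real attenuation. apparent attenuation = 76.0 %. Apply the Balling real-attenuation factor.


RA = AA · 0.8192
RA = 76.0 · 0.8192

62.2592 %


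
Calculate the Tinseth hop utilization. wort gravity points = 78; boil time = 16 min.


U = 1.65·0.000125^(GP/1000) · (1 − e^(−0.04·t))/4.15
bigness = 1.65·0.000125^(78/1000) = 0.8185
boil_factor = (1 − e^(−0.04·16))/4.15 = 0.1139
U = 0.8185 · 0.1139

0.0932


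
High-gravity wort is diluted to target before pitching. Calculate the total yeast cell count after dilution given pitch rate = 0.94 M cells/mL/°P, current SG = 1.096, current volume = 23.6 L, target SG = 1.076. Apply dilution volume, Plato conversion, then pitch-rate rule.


V_w = V·((SG_c−1)/(SG_t−1)−1);  °P = 259 − 259/SG_t;  cells = rate·(V+V_w)·°P
V_w = 23.6·((1.096−1)/(1.076−1)−1) = 6.2105
V_final = 23.6 + 6.2105 = 29.8105
°P = 259 − 259/1.076 = 18.2937
cells = 0.94·29.8105·18.2937

512.6236 billion cells


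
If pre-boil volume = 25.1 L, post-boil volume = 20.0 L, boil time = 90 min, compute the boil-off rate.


rate = (V_pre − V_post) / (t_min/60)
rate = (25.1 − 20.0) / (90/60)

3.4000 L/hr


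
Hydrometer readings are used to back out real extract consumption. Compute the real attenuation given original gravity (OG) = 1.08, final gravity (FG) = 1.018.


AA = (OG−FG)/(OG−1)·100;  RA = AA·0.8192
AA = (1.08 − 1.018)/(1.08 − 1)·100 = 77.5000
RA = 77.5000·0.8192

63.4880 %


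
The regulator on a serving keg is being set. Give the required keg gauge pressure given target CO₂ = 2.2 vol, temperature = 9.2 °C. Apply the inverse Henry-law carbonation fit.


psi = vols/(0.01821 + 0.09011·e^(−0.04·T)) − 14.695
psi = 2.2/(0.01821 + 0.09011·e^(−0.04·9.2)) − 14.695

12.6082 psi


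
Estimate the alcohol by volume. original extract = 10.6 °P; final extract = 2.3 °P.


SG = 259/(259 − P);  ABV = (OG − FG)·131.25
OG = 259/(259 − 10.6) = 1.0427
FG = 259/(259 − 2.3) = 1.0090
ABV = (1.0427 − 1.0090)·131.25

4.4249 % ABV


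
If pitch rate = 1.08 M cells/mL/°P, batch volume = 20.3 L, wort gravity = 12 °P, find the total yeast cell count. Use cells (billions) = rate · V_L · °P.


cells = 1.08 · 20.3 · 12

263.0880 billion cells


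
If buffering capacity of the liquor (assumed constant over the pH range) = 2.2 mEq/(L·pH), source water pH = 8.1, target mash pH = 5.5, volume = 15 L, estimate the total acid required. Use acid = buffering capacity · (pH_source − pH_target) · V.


acid = 2.2 · (8.1 − 5.5) · 15

85.8000 mEq


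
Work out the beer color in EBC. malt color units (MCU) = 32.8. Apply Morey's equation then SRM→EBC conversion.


SRM = 1.4922·MCU^0.6859;  EBC = SRM·1.97
SRM = 1.4922·32.8^0.6859 = 16.3518
EBC = 16.3518·1.97

32.2130 EBC


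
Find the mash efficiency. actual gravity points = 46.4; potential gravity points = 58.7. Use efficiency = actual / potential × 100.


efficiency = 46.4 / 58.7 × 100

79.0460 %


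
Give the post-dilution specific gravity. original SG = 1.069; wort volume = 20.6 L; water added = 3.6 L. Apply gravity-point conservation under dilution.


SG_new = 1 + (SG_old − 1)·V_old/(V_old + V_water)
pts = (1.069 − 1)·1000·20.6/(20.6 + 3.6) = 58.7355
SG_new = 1 + 58.7355/1000

1.0587


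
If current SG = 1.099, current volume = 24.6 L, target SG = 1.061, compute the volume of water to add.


V_water = V·((SG_curr − 1)/(SG_target − 1) − 1)
V_water = 24.6·((1.099 − 1)/(1.061 − 1) − 1)

15.3246 L


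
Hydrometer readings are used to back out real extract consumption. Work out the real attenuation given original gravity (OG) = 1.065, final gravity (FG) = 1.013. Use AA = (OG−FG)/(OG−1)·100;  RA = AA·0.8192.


AA = (1.065 − 1.013)/(1.065 − 1)·100 = 80.0000
RA = 80.0000·0.8192

65.5360 %


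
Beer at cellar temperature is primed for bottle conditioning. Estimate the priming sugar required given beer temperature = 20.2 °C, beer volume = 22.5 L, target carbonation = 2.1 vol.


residual = 14.695·(0.01821 + 0.09011·e^(−0.04·T));  sugar = (target − residual)·4.0·V
residual = 14.695·(0.01821 + 0.09011·e^(−0.04·20.2)) = 0.8578
sugar = (2.1 − 0.8578)·4.0·22.5

111.7943 g


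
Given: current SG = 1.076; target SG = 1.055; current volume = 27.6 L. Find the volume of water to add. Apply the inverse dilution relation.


V_water = V·((SG_curr − 1)/(SG_target − 1) − 1)
V_water = 27.6·((1.076 − 1)/(1.055 − 1) − 1)

10.5382 L


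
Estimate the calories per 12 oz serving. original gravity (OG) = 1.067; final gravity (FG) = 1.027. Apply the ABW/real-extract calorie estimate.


ABW = (OG−FG)·131.25·0.79/FG;  °P = 259 − 259/SG (for OG→OE and FG→AE);  RE = 0.1808·OE + 0.8192·AE;  Cal = (6.9·ABW + 4·(RE−0.1))·FG·3.55
ABW = (1.067 − 1.027)·131.25·0.79/1.027 = 4.0385
OE = 259 − 259/1.067 = 16.2634 °P
AE = 259 − 259/1.027 = 6.8092 °P
RE = 0.1808·16.2634 + 0.8192·6.8092 = 8.5185 °P
Cal = (6.9·4.0385 + 4·(8.5185−0.1))·1.027·3.55

224.3630 kcal


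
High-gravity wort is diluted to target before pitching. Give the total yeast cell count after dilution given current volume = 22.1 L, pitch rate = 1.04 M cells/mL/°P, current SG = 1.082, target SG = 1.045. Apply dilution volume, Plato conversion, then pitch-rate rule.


V_w = V·((SG_c−1)/(SG_t−1)−1);  °P = 259 − 259/SG_t;  cells = rate·(V+V_w)·°P
V_w = 22.1·((1.082−1)/(1.045−1)−1) = 18.1711
V_final = 22.1 + 18.1711 = 40.2711
°P = 259 − 259/1.045 = 11.1531
cells = 1.04·40.2711·11.1531

467.1141 billion cells


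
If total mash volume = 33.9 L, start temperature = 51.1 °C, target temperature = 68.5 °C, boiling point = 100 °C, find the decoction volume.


V_dec = V_total·(T_target − T_start)/(T_boil − T_start)
V_dec = 33.9·(68.5 − 51.1)/(100 − 51.1)

12.0626 L


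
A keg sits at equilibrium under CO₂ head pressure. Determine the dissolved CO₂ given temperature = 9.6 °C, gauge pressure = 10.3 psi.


vols = (P + 14.695)·(0.01821 + 0.09011·e^(−0.04·T))
vols = (10.3 + 14.695)·(0.01821 + 0.09011·e^(−0.04·9.6))

1.9893 volumes


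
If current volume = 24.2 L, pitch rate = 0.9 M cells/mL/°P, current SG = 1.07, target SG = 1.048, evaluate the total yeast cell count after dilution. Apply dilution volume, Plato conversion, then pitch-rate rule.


V_w = V·((SG_c−1)/(SG_t−1)−1);  °P = 259 − 259/SG_t;  cells = rate·(V+V_w)·°P
V_w = 24.2·((1.07−1)/(1.048−1)−1) = 11.0917
V_final = 24.2 + 11.0917 = 35.2917
°P = 259 − 259/1.048 = 11.8626
cells = 0.9·35.2917·11.8626

376.7857 billion cells


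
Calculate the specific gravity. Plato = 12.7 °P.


SG = 259/(259 − P)
SG = 259/(259 − 12.7)

1.0516


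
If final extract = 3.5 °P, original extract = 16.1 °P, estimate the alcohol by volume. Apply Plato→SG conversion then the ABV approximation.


SG = 259/(259 − P);  ABV = (OG − FG)·131.25
OG = 259/(259 − 16.1) = 1.0663
FG = 259/(259 − 3.5) = 1.0137
ABV = (1.0663 − 1.0137)·131.25

6.9016 % ABV


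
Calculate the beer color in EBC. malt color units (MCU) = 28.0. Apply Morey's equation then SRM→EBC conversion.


SRM = 1.4922·MCU^0.6859;  EBC = SRM·1.97
SRM = 1.4922·28.0^0.6859 = 14.6701
EBC = 14.6701·1.97

28.9001 EBC


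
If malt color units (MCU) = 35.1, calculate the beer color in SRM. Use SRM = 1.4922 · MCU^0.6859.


SRM = 1.4922 · 35.1^0.6859

17.1298 SRM


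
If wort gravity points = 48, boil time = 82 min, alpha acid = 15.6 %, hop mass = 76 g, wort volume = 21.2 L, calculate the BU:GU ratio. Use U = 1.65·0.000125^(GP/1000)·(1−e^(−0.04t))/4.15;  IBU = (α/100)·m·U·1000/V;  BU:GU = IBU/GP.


U = 1.65·0.000125^(48/1000)·(1−e^(−0.04·82))/4.15 = 0.2486
IBU = (15.6/100)·76·0.2486·1000/21.2 = 139.0057
BU:GU = 139.0057/48

2.8960


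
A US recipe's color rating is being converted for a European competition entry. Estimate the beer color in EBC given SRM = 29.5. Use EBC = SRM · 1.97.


EBC = 29.5 · 1.97

58.1150 EBC


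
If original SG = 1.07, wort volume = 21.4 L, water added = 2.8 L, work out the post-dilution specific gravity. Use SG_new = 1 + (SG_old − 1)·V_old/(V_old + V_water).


pts = (1.07 − 1)·1000·21.4/(21.4 + 2.8) = 61.9008
SG_new = 1 + 61.9008/1000

1.0619


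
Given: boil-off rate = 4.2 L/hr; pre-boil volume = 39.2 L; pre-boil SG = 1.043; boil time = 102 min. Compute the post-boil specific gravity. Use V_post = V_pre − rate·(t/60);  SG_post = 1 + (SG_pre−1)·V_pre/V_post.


V_post = 39.2 − 4.2·(102/60) = 32.0600
SG_post = 1 + (1.043 − 1)·39.2/32.0600

1.0526


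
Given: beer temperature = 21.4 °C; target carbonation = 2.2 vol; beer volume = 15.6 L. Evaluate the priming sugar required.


residual = 14.695·(0.01821 + 0.09011·e^(−0.04·T));  sugar = (target − residual)·4.0·V
residual = 14.695·(0.01821 + 0.09011·e^(−0.04·21.4)) = 0.8302
sugar = (2.2 − 0.8302)·4.0·15.6

85.4768 g


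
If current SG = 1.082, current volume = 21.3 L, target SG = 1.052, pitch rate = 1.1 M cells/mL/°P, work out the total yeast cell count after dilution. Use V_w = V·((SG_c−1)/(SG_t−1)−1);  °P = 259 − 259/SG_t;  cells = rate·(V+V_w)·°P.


V_w = 21.3·((1.082−1)/(1.052−1)−1) = 12.2885
V_final = 21.3 + 12.2885 = 33.5885
°P = 259 − 259/1.052 = 12.8023
cells = 1.1·33.5885·12.8023

473.0098 billion cells


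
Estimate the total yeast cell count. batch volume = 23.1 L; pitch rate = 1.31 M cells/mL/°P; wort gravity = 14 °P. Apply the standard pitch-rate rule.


cells (billions) = rate · V_L · °P
cells = 1.31 · 23.1 · 14

423.6540 billion cells


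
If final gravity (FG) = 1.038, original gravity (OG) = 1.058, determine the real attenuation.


AA = (OG−FG)/(OG−1)·100;  RA = AA·0.8192
AA = (1.058 − 1.038)/(1.058 − 1)·100 = 34.4828
RA = 34.4828·0.8192

28.2483 %


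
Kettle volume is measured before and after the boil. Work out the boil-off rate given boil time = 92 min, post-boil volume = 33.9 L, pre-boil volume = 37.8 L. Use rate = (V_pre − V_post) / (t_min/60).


rate = (37.8 − 33.9) / (92/60)

2.5435 L/hr


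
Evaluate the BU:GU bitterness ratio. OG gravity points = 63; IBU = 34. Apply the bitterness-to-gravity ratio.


BU:GU = IBU / OG_points
BU:GU = 34 / 63

0.5397


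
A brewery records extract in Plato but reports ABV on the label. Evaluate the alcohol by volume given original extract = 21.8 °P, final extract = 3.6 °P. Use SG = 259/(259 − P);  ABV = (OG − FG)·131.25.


OG = 259/(259 − 21.8) = 1.0919
FG = 259/(259 − 3.6) = 1.0141
ABV = (1.0919 − 1.0141)·131.25

10.2126 % ABV


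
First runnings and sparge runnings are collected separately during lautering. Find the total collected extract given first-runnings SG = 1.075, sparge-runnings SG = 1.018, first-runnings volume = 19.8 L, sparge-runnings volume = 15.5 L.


total = Σ (SG_i − 1)·1000·V_i
first = (1.075 − 1)·1000·19.8 = 1485.0000
sparge = (1.018 − 1)·1000·15.5 = 279.0000
total = 1485.0000 + 279.0000

1764.0000 gravity·L


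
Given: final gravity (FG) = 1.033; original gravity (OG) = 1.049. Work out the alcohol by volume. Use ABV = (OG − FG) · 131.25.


ABV = (1.049 − 1.033) · 131.25

2.1000 % ABV


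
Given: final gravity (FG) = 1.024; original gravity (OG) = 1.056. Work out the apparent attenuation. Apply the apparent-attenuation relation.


AA = (OG − FG)/(OG − 1) · 100
AA = (1.056 − 1.024)/(1.056 − 1) · 100

57.1429 %


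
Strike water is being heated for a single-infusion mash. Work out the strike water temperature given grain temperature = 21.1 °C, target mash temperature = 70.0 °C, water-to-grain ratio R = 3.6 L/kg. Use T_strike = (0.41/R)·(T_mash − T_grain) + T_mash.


T_strike = (0.41/3.6)·(70.0 − 21.1) + 70.0

75.5692 °C


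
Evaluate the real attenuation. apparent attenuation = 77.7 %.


RA = AA · 0.8192
RA = 77.7 · 0.8192

63.6518 %


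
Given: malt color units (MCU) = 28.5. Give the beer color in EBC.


SRM = 1.4922·MCU^0.6859;  EBC = SRM·1.97
SRM = 1.4922·28.5^0.6859 = 14.8493
EBC = 14.8493·1.97

29.2531 EBC


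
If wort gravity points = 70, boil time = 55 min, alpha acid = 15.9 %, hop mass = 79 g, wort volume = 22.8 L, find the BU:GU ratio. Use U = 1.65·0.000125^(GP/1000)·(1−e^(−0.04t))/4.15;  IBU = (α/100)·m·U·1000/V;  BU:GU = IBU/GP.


U = 1.65·0.000125^(70/1000)·(1−e^(−0.04·55))/4.15 = 0.1885
IBU = (15.9/100)·79·0.1885·1000/22.8 = 103.8262
BU:GU = 103.8262/70

1.4832


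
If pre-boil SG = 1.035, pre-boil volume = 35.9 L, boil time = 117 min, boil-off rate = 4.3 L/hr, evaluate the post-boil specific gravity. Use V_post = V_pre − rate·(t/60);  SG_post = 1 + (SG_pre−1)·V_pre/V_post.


V_post = 35.9 − 4.3·(117/60) = 27.5150
SG_post = 1 + (1.035 − 1)·35.9/27.5150

1.0457


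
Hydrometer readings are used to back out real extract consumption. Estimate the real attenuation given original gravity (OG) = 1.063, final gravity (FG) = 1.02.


AA = (OG−FG)/(OG−1)·100;  RA = AA·0.8192
AA = (1.063 − 1.02)/(1.063 − 1)·100 = 68.2540
RA = 68.2540·0.8192

55.9137 %


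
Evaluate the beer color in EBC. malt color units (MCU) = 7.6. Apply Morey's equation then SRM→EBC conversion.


SRM = 1.4922·MCU^0.6859;  EBC = SRM·1.97
SRM = 1.4922·7.6^0.6859 = 5.9976
EBC = 5.9976·1.97

11.8153 EBC


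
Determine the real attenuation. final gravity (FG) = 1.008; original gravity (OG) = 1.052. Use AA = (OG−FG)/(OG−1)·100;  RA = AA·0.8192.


AA = (1.052 − 1.008)/(1.052 − 1)·100 = 84.6154
RA = 84.6154·0.8192

69.3169 %
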